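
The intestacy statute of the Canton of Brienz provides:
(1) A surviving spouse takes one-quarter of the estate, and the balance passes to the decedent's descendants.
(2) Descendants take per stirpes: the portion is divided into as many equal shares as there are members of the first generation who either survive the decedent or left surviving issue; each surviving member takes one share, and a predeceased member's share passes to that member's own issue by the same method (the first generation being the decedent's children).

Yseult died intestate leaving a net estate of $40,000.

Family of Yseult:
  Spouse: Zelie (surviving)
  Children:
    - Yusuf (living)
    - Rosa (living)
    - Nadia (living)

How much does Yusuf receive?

Yusuf receives $10,000.

Zelie takes one-quarter of $40,000 = $10,000. The remaining $30,000 passes to the descendants.
The descendants' portion ($30,000) is divided into 3 shares of $10,000: Yusuf, Rosa, and Nadia each take $10,000.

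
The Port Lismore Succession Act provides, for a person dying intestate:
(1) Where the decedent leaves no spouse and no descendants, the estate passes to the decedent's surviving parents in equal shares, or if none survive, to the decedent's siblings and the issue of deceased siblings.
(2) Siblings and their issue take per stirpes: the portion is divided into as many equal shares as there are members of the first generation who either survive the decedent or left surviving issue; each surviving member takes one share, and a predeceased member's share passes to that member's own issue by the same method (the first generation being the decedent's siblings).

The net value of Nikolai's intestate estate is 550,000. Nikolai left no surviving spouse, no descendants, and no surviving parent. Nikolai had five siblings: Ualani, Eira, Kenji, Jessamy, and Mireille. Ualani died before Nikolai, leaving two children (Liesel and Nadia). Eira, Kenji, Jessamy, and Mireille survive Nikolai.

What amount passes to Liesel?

The entire 550,000 passes to the siblings and their issue.
That amount (550,000) is divided into 5 shares of 110,000: Eira, Kenji, Jessamy, and Mireille each take 110,000; Ualani's 110,000 share passes to Ualani's issue.
Ualani's share (110,000) is divided into 2 shares of 55,000: Liesel and Nadia each take 55,000.

Liesel receives 55,000.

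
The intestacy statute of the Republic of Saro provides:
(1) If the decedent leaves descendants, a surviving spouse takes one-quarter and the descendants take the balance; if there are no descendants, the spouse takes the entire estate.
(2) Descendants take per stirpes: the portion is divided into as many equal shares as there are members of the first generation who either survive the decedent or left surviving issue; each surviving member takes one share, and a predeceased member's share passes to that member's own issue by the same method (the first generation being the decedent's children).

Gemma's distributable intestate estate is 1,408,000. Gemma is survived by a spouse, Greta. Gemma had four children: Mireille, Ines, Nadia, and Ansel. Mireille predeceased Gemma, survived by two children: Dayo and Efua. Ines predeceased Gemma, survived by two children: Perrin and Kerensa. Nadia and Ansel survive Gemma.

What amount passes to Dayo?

Greta takes one-quarter of 1,408,000 = 352,000. The remaining 1,056,000 passes to the descendants.
The descendants' portion (1,056,000) is divided into 4 shares of 264,000: Nadia and Ansel each take 264,000; Mireille's 264,000 share passes to Mireille's issue; Ines's 264,000 share passes to Ines's issue.
Mireille's share (264,000) is divided into 2 shares of 132,000: Dayo and Efua each take 132,000.
Ines's share (264,000) is divided into 2 shares of 132,000: Perrin and Kerensa each take 132,000.

Dayo receives 132,000.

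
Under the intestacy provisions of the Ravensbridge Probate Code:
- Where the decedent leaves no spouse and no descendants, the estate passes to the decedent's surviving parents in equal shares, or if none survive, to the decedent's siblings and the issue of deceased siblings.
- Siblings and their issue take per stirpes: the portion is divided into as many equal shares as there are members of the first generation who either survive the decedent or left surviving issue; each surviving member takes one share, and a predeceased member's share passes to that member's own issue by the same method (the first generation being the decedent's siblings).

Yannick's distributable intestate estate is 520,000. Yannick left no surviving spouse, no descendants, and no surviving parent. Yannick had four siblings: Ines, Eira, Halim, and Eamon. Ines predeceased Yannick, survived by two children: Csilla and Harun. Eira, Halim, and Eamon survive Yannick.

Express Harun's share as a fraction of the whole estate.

Harun receives 1/8 of the estate.

The entire 520,000 passes to the siblings and their issue.
That amount (520,000) is divided into 4 shares of 130,000: Eira, Halim, and Eamon each take 130,000; Ines's 130,000 share passes to Ines's issue.
Ines's share (130,000) is divided into 2 shares of 65,000: Csilla and Harun each take 65,000.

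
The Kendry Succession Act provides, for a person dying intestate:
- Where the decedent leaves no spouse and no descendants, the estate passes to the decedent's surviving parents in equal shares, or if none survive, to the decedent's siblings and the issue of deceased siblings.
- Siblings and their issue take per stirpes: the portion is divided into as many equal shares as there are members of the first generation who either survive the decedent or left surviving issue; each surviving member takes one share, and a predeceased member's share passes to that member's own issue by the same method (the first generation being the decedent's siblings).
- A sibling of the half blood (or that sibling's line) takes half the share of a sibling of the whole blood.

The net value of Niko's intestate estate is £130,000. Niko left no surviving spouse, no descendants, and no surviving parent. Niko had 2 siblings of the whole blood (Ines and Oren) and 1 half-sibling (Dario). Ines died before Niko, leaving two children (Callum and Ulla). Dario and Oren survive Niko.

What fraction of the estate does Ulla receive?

The entire £130,000 passes to the siblings and their issue.
Counting each half-blood sibling's line as half a unit, there are 5/2 units in £130,000, so one unit is £52,000. Whole-blood lines (Ines and Oren) take £52,000 each; half-blood lines (Dario) take £26,000 each.
Ines's share (£52,000) is divided into 2 shares of £26,000: Callum and Ulla each take £26,000.

Ulla receives 1/5 of the estate.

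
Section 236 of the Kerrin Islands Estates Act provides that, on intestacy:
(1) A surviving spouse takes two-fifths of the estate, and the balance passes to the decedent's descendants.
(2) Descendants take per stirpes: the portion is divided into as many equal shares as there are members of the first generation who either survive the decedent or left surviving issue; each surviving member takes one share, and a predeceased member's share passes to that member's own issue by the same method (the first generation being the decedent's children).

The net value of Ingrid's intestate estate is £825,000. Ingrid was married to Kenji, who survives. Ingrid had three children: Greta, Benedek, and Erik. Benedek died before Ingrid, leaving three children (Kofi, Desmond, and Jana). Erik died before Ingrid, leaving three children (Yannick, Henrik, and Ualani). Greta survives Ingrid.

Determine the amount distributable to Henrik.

Henrik receives £55,000.

Kenji takes two-fifths of £825,000 = £330,000. The remaining £495,000 passes to the descendants.
The descendants' portion (£495,000) is divided into 3 shares of £165,000: Greta takes £165,000; Benedek's £165,000 share passes to Benedek's issue; Erik's £165,000 share passes to Erik's issue.
Benedek's share (£165,000) is divided into 3 shares of £55,000: Kofi, Desmond, and Jana each take £55,000.
Erik's share (£165,000) is divided into 3 shares of £55,000: Yannick, Henrik, and Ualani each take £55,000.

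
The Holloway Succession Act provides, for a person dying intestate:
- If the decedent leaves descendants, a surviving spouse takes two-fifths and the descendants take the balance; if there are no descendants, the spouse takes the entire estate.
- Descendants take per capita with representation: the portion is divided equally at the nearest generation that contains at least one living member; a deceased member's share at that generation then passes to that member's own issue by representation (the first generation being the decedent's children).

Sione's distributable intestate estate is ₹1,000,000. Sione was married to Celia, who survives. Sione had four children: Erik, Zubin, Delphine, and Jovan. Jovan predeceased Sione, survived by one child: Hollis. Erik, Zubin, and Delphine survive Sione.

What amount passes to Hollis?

Hollis receives ₹150,000.

Celia takes two-fifths of ₹1,000,000 = ₹400,000. The remaining ₹600,000 passes to the descendants.
The descendants' portion (₹600,000) is divided into 4 shares of ₹150,000: Erik, Zubin, and Delphine each take ₹150,000; Jovan's ₹150,000 share passes to Jovan's issue.
Jovan's share (₹150,000) passes entirely to Hollis.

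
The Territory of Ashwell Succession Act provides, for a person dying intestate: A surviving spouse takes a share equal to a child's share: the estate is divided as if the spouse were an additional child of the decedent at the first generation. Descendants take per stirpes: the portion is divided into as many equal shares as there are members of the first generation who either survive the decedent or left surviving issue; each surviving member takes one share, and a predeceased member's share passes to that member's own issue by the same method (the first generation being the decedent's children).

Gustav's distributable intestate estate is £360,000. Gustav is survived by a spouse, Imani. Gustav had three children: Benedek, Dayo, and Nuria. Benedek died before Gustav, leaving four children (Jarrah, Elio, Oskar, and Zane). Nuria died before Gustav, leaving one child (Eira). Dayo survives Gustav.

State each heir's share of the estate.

The spouse counts as an additional share at the children's level, so there are 4 primary shares of £90,000. Imani takes one such share (£90,000).
The children's combined portion (£270,000) is divided into 3 shares of £90,000: Dayo takes £90,000; Benedek's £90,000 share passes to Benedek's issue; Nuria's £90,000 share passes to Nuria's issue.
Benedek's share (£90,000) is divided into 4 shares of £22,500: Jarrah, Elio, Oskar, and Zane each take £22,500.
Nuria's share (£90,000) passes entirely to Eira.

Imani: £90,000; Jarrah: £22,500; Elio: £22,500; Oskar: £22,500; Zane: £22,500; Dayo: £90,000; Eira: £90,000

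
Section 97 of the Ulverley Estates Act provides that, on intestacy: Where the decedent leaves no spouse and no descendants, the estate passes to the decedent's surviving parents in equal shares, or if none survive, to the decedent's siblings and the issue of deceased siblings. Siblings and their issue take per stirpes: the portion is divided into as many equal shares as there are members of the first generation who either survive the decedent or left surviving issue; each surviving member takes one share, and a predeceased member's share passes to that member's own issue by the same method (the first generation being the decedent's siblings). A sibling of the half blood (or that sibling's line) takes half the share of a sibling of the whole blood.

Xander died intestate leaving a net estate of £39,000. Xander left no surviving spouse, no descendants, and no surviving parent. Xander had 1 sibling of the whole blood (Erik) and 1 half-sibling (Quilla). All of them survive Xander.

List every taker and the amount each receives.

Quilla: £13,000; Erik: £26,000

The entire £39,000 passes to the siblings and their issue.
Counting each half-blood sibling's line as half a unit, there are 3/2 units in £39,000, so one unit is £26,000. Whole-blood lines (Erik) take £26,000 each; half-blood lines (Quilla) take £13,000 each.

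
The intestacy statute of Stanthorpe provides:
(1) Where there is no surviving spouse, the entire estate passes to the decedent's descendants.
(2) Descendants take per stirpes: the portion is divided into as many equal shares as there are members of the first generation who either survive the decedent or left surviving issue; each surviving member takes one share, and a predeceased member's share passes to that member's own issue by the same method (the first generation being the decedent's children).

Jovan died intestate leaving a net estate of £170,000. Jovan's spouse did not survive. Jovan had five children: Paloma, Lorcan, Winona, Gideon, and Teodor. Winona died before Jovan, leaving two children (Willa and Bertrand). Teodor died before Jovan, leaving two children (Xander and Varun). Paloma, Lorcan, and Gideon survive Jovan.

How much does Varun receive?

The entire £170,000 passes to the descendants.
That amount (£170,000) is divided into 5 shares of £34,000: Paloma, Lorcan, and Gideon each take £34,000; Winona's £34,000 share passes to Winona's issue; Teodor's £34,000 share passes to Teodor's issue.
Winona's share (£34,000) is divided into 2 shares of £17,000: Willa and Bertrand each take £17,000.
Teodor's share (£34,000) is divided into 2 shares of £17,000: Xander and Varun each take £17,000.

Varun receives £17,000.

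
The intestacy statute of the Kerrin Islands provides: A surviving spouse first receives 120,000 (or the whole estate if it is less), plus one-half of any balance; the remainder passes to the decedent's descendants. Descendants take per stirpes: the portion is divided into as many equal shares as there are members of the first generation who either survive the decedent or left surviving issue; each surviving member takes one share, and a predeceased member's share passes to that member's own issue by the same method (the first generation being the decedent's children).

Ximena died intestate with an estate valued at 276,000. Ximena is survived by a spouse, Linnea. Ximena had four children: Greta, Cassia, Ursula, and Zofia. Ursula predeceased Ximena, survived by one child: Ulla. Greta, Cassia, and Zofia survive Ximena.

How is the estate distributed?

Linnea: 198,000; Greta: 19,500; Cassia: 19,500; Ulla: 19,500; Zofia: 19,500

Linnea first takes 120,000, leaving a balance of 156,000. Linnea then takes one-half of the balance (78,000), for a total of 198,000. The remaining 78,000 passes to the descendants.
The descendants' portion (78,000) is divided into 4 shares of 19,500: Greta, Cassia, and Zofia each take 19,500; Ursula's 19,500 share passes to Ursula's issue.
Ursula's share (19,500) passes entirely to Ulla.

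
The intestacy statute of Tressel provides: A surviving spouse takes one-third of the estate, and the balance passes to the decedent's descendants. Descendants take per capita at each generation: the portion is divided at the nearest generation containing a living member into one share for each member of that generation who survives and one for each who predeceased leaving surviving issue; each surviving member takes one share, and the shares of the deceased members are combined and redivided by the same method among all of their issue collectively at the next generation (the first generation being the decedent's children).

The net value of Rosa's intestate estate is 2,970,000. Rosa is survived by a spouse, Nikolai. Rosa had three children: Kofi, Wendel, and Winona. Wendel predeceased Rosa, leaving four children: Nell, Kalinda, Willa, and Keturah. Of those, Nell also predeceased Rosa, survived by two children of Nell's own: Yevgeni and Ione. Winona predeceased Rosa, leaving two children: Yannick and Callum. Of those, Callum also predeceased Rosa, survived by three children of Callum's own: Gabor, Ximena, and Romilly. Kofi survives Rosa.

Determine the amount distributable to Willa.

Willa receives 220,000.

Nikolai takes one-third of 2,970,000 = 990,000. The remaining 1,980,000 passes to the descendants.
The descendants' portion (1,980,000) is divided at the children's generation into 3 shares of 660,000. Kofi takes 660,000. The 2 shares of the deceased (Wendel and Winona) are combined into a pool of 1,320,000.
That pool (1,320,000) is divided at the grandchildren's generation into 6 shares of 220,000. Kalinda, Willa, Keturah, and Yannick each take 220,000. The 2 shares of the deceased (Nell and Callum) are combined into a pool of 440,000.
That pool (440,000) is divided at the great-grandchildren's generation equally among Yevgeni, Ione, Gabor, Ximena, and Romilly: 88,000 each.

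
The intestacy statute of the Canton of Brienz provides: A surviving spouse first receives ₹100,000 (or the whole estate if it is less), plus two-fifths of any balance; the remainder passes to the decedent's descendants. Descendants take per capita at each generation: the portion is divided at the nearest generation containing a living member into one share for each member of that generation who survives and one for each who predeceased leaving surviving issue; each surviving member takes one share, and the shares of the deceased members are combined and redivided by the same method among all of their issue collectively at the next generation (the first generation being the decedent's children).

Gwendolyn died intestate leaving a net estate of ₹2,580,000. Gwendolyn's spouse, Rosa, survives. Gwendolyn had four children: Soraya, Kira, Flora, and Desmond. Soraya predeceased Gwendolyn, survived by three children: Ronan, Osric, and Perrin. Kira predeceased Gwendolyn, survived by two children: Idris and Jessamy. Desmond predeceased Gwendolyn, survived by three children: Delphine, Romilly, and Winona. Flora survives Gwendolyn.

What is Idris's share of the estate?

Rosa first takes ₹100,000, leaving a balance of ₹2,480,000. Rosa then takes two-fifths of the balance (₹992,000), for a total of ₹1,092,000. The remaining ₹1,488,000 passes to the descendants.
The descendants' portion (₹1,488,000) is divided at the children's generation into 4 shares of ₹372,000. Flora takes ₹372,000. The 3 shares of the deceased (Soraya, Kira, and Desmond) are combined into a pool of ₹1,116,000.
That pool (₹1,116,000) is divided at the grandchildren's generation equally among Ronan, Osric, Perrin, Idris, Jessamy, Delphine, Romilly, and Winona: ₹139,500 each.

Idris receives ₹139,500.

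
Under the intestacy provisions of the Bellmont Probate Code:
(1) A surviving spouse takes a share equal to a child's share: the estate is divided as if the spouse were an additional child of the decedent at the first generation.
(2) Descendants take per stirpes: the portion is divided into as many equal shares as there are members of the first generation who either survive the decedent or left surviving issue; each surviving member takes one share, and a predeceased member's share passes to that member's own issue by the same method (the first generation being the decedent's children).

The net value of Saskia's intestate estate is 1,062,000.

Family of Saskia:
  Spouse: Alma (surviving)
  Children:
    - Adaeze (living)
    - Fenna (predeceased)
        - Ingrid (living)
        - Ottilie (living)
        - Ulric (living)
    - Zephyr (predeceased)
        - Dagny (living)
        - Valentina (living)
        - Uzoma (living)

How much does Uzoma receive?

The spouse counts as an additional share at the children's level, so there are 4 primary shares of 265,500. Alma takes one such share (265,500).
The children's combined portion (796,500) is divided into 3 shares of 265,500: Adaeze takes 265,500; Fenna's 265,500 share passes to Fenna's issue; Zephyr's 265,500 share passes to Zephyr's issue.
Fenna's share (265,500) is divided into 3 shares of 88,500: Ingrid, Ottilie, and Ulric each take 88,500.
Zephyr's share (265,500) is divided into 3 shares of 88,500: Dagny, Valentina, and Uzoma each take 88,500.

Uzoma receives 88,500.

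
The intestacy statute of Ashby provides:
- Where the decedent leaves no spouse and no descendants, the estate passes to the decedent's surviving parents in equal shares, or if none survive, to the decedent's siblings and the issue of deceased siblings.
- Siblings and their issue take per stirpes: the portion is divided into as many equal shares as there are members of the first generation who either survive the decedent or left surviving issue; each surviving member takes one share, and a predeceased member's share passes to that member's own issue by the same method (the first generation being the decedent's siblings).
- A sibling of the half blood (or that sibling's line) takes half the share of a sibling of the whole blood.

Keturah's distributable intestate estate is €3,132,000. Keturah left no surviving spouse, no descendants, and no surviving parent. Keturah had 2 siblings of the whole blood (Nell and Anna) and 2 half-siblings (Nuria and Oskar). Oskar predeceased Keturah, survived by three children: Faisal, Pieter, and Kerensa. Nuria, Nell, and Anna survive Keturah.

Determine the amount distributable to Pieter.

The entire €3,132,000 passes to the siblings and their issue.
Counting each half-blood sibling's line as half a unit, there are 3 units in €3,132,000, so one unit is €1,044,000. Whole-blood lines (Nell and Anna) take €1,044,000 each; half-blood lines (Nuria and Oskar) take €522,000 each.
Oskar's share (€522,000) is divided into 3 shares of €174,000: Faisal, Pieter, and Kerensa each take €174,000.

Pieter receives €174,000.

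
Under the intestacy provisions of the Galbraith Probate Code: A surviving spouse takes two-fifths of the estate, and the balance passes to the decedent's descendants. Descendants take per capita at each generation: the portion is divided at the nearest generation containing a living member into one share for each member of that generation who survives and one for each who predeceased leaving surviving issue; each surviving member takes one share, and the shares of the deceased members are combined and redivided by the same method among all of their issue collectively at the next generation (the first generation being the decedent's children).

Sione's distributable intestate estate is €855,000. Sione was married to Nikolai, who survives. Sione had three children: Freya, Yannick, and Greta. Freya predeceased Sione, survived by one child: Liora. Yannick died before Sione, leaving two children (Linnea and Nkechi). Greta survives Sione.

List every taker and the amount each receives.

Nikolai: €342,000; Liora: €114,000; Linnea: €114,000; Nkechi: €114,000; Greta: €171,000

Nikolai takes two-fifths of €855,000 = €342,000. The remaining €513,000 passes to the descendants.
The descendants' portion (€513,000) is divided at the children's generation into 3 shares of €171,000. Greta takes €171,000. The 2 shares of the deceased (Freya and Yannick) are combined into a pool of €342,000.
That pool (€342,000) is divided at the grandchildren's generation equally among Liora, Linnea, and Nkechi: €114,000 each.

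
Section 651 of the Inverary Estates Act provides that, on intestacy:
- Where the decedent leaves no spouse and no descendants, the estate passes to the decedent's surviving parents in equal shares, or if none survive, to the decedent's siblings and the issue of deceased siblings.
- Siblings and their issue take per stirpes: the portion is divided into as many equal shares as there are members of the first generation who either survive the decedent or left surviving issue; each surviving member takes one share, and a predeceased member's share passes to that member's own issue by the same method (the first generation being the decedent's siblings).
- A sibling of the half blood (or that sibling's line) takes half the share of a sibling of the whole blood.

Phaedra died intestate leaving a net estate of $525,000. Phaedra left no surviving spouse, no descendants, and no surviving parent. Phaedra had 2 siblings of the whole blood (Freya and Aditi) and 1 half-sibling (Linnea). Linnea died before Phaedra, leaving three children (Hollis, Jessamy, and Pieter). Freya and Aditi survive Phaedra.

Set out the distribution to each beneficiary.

Hollis: $35,000; Jessamy: $35,000; Pieter: $35,000; Freya: $210,000; Aditi: $210,000

The entire $525,000 passes to the siblings and their issue.
Counting each half-blood sibling's line as half a unit, there are 5/2 units in $525,000, so one unit is $210,000. Whole-blood lines (Freya and Aditi) take $210,000 each; half-blood lines (Linnea) take $105,000 each.
Linnea's share ($105,000) is divided into 3 shares of $35,000: Hollis, Jessamy, and Pieter each take $35,000.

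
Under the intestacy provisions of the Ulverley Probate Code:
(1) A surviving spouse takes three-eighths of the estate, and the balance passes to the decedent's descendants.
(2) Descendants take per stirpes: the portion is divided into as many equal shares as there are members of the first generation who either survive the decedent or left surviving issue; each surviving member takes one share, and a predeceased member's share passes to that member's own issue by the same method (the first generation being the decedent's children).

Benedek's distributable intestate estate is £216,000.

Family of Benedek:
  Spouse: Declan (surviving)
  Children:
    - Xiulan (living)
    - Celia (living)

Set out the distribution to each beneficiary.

Declan takes three-eighths of £216,000 = £81,000. The remaining £135,000 passes to the descendants.
The descendants' portion (£135,000) is divided into 2 shares of £67,500: Xiulan and Celia each take £67,500.

Declan: £81,000; Xiulan: £67,500; Celia: £67,500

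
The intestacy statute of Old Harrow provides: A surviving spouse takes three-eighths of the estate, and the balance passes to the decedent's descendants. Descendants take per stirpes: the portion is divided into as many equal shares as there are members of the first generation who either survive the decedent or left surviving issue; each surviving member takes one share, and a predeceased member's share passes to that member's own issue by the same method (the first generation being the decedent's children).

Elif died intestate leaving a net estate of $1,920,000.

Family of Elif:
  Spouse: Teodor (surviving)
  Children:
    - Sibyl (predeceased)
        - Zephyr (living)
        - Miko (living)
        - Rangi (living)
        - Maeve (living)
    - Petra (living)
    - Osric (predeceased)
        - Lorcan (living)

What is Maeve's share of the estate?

Maeve receives $100,000.

Teodor takes three-eighths of $1,920,000 = $720,000. The remaining $1,200,000 passes to the descendants.
The descendants' portion ($1,200,000) is divided into 3 shares of $400,000: Petra takes $400,000; Sibyl's $400,000 share passes to Sibyl's issue; Osric's $400,000 share passes to Osric's issue.
Sibyl's share ($400,000) is divided into 4 shares of $100,000: Zephyr, Miko, Rangi, and Maeve each take $100,000.
Osric's share ($400,000) passes entirely to Lorcan.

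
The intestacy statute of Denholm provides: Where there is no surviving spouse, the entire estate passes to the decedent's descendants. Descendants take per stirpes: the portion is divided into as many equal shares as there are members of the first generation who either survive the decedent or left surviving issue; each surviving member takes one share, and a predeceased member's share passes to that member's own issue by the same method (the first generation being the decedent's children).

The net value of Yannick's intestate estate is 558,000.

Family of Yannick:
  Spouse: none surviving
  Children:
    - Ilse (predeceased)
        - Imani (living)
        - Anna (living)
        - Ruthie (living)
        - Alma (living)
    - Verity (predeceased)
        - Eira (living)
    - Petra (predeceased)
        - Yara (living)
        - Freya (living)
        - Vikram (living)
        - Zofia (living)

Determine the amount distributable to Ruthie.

The entire 558,000 passes to the descendants.
That amount (558,000) is divided into 3 shares of 186,000: Ilse's 186,000 share passes to Ilse's issue; Verity's 186,000 share passes to Verity's issue; Petra's 186,000 share passes to Petra's issue.
Ilse's share (186,000) is divided into 4 shares of 46,500: Imani, Anna, Ruthie, and Alma each take 46,500.
Verity's share (186,000) passes entirely to Eira.
Petra's share (186,000) is divided into 4 shares of 46,500: Yara, Freya, Vikram, and Zofia each take 46,500.

Ruthie receives 46,500.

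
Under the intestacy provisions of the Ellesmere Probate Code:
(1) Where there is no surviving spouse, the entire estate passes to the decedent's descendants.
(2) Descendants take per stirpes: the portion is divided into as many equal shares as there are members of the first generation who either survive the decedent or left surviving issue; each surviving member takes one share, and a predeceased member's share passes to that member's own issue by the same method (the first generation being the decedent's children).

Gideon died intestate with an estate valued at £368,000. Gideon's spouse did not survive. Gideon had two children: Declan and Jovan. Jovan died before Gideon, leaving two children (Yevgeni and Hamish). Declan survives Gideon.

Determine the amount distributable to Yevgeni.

Yevgeni receives £92,000.

The entire £368,000 passes to the descendants.
That amount (£368,000) is divided into 2 shares of £184,000: Declan takes £184,000; Jovan's £184,000 share passes to Jovan's issue.
Jovan's share (£184,000) is divided into 2 shares of £92,000: Yevgeni and Hamish each take £92,000.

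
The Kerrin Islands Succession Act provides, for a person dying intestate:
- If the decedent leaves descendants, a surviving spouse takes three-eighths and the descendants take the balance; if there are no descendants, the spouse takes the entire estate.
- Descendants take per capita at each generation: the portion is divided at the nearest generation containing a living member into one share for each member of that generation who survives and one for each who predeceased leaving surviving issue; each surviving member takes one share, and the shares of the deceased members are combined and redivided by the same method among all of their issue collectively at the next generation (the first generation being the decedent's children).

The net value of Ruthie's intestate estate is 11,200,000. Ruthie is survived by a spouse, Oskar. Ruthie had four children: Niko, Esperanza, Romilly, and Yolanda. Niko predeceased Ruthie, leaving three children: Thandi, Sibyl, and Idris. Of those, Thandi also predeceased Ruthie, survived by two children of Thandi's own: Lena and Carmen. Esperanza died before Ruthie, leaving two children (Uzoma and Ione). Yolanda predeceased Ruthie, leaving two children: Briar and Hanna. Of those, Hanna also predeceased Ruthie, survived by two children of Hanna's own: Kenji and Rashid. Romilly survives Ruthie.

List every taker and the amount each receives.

Oskar: 4,200,000; Lena: 375,000; Carmen: 375,000; Sibyl: 750,000; Idris: 750,000; Uzoma: 750,000; Ione: 750,000; Romilly: 1,750,000; Briar: 750,000; Kenji: 375,000; Rashid: 375,000

Oskar takes three-eighths of 11,200,000 = 4,200,000. The remaining 7,000,000 passes to the descendants.
The descendants' portion (7,000,000) is divided at the children's generation into 4 shares of 1,750,000. Romilly takes 1,750,000. The 3 shares of the deceased (Niko, Esperanza, and Yolanda) are combined into a pool of 5,250,000.
That pool (5,250,000) is divided at the grandchildren's generation into 7 shares of 750,000. Sibyl, Idris, Uzoma, Ione, and Briar each take 750,000. The 2 shares of the deceased (Thandi and Hanna) are combined into a pool of 1,500,000.
That pool (1,500,000) is divided at the great-grandchildren's generation equally among Lena, Carmen, Kenji, and Rashid: 375,000 each.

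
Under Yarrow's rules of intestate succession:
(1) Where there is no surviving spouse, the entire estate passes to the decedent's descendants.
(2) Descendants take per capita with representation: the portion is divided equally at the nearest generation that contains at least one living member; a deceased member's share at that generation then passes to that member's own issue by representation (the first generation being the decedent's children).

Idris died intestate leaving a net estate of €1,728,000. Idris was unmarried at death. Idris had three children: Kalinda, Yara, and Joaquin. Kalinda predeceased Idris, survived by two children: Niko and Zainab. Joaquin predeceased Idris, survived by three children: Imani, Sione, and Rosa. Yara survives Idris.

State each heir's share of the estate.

The entire €1,728,000 passes to the descendants.
That amount (€1,728,000) is divided into 3 shares of €576,000: Yara takes €576,000; Kalinda's €576,000 share passes to Kalinda's issue; Joaquin's €576,000 share passes to Joaquin's issue.
Kalinda's share (€576,000) is divided into 2 shares of €288,000: Niko and Zainab each take €288,000.
Joaquin's share (€576,000) is divided into 3 shares of €192,000: Imani, Sione, and Rosa each take €192,000.

Niko: €288,000; Zainab: €288,000; Yara: €576,000; Imani: €192,000; Sione: €192,000; Rosa: €192,000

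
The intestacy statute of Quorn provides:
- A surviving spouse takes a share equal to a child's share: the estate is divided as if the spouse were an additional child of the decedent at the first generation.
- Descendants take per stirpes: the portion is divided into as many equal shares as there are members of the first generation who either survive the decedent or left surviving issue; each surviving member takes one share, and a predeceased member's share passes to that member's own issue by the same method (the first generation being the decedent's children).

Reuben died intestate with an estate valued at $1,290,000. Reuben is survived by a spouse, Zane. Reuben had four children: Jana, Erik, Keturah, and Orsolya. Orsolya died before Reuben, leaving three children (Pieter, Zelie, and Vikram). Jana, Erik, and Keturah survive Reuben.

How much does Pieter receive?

The spouse counts as an additional share at the children's level, so there are 5 primary shares of $258,000. Zane takes one such share ($258,000).
The children's combined portion ($1,032,000) is divided into 4 shares of $258,000: Jana, Erik, and Keturah each take $258,000; Orsolya's $258,000 share passes to Orsolya's issue.
Orsolya's share ($258,000) is divided into 3 shares of $86,000: Pieter, Zelie, and Vikram each take $86,000.

Pieter receives $86,000.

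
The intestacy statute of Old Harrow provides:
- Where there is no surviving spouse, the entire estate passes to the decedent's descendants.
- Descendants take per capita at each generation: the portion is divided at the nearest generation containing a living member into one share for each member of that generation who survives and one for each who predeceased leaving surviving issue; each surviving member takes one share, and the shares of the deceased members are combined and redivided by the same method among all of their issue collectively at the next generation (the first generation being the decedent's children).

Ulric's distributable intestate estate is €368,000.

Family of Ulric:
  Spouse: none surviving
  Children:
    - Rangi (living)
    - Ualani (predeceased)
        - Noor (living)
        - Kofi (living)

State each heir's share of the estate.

Rangi: €184,000; Noor: €92,000; Kofi: €92,000

The entire €368,000 passes to the descendants.
That amount (€368,000) is divided at the children's generation into 2 shares of €184,000. Rangi takes €184,000. The remaining share for the deceased Ualani (€184,000) is carried to the next generation.
That pool (€184,000) is divided at the grandchildren's generation equally among Noor and Kofi: €92,000 each.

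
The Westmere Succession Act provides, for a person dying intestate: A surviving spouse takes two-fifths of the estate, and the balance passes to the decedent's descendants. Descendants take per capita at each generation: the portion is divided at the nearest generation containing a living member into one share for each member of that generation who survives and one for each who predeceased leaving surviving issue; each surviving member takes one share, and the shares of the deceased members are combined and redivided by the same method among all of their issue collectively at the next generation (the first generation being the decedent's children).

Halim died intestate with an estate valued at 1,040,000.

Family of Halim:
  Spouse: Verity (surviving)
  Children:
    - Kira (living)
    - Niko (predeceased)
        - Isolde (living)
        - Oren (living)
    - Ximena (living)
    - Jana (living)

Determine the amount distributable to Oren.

Oren receives 78,000.

Verity takes two-fifths of 1,040,000 = 416,000. The remaining 624,000 passes to the descendants.
The descendants' portion (624,000) is divided at the children's generation into 4 shares of 156,000. Kira, Ximena, and Jana each take 156,000. The remaining share for the deceased Niko (156,000) is carried to the next generation.
That pool (156,000) is divided at the grandchildren's generation equally among Isolde and Oren: 78,000 each.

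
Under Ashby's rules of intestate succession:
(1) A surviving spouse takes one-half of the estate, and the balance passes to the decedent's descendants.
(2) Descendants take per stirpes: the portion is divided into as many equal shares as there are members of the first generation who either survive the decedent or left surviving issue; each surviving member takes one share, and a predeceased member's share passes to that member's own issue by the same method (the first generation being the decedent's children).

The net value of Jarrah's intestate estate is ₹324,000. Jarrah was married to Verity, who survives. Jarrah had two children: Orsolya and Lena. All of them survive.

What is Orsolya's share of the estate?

Verity takes one-half of ₹324,000 = ₹162,000. The remaining ₹162,000 passes to the descendants.
The descendants' portion (₹162,000) is divided into 2 shares of ₹81,000: Orsolya and Lena each take ₹81,000.

Orsolya receives ₹81,000.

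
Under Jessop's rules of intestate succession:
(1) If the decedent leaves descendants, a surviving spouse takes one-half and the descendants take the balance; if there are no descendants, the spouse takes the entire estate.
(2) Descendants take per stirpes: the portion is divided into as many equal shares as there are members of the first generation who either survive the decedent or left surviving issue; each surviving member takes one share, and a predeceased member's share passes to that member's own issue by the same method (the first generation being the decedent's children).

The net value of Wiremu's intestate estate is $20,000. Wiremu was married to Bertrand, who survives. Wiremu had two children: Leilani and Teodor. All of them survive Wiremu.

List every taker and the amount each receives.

Bertrand: $10,000; Leilani: $5,000; Teodor: $5,000

Bertrand takes one-half of $20,000 = $10,000. The remaining $10,000 passes to the descendants.
The descendants' portion ($10,000) is divided into 2 shares of $5,000: Leilani and Teodor each take $5,000.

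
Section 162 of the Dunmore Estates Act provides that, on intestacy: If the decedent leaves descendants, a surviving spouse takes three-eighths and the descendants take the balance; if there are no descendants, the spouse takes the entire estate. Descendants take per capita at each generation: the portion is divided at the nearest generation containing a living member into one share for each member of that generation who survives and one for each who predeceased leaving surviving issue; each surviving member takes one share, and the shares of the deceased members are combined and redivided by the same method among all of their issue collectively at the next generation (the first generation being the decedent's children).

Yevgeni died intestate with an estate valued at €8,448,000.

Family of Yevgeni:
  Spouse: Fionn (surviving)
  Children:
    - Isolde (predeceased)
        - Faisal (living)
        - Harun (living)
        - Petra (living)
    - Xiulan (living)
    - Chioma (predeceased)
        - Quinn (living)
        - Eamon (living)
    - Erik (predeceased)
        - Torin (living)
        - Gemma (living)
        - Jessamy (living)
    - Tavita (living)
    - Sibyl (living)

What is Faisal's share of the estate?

Fionn takes three-eighths of €8,448,000 = €3,168,000. The remaining €5,280,000 passes to the descendants.
The descendants' portion (€5,280,000) is divided at the children's generation into 6 shares of €880,000. Xiulan, Tavita, and Sibyl each take €880,000. The 3 shares of the deceased (Isolde, Chioma, and Erik) are combined into a pool of €2,640,000.
That pool (€2,640,000) is divided at the grandchildren's generation equally among Faisal, Harun, Petra, Quinn, Eamon, Torin, Gemma, and Jessamy: €330,000 each.

Faisal receives €330,000.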